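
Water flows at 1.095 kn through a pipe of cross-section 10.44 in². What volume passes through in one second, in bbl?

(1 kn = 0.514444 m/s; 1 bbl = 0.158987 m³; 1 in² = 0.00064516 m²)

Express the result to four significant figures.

0.02386 bbl

1.095 kn × 0.514444 → 0.563316 m/s
10.44 in² × 0.00064516 → 0.00673547 m²
V = v × A × t = 0.563316 m/s × 0.00673547 m² × 1 s = 0.0037942 m³
0.0037942 m³ ÷ (0.158987 m³/bbl) = 0.0238648 bbl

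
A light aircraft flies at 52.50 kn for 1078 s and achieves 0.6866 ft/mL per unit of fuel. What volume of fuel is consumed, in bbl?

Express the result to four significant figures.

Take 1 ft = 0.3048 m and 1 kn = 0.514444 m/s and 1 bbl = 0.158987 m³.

52.50 kn → 27.0083 m/s
d = v × t = 27.0083 × 1078 = 29114.9 m
0.6866 ft/mL → 209276 m/m³
V = d / (distance per unit fuel) = 29114.9 / 209276 = 0.139122 m³
In bbl: 0.139122 / 0.158987 = 0.875053 bbl

0.8751 bbl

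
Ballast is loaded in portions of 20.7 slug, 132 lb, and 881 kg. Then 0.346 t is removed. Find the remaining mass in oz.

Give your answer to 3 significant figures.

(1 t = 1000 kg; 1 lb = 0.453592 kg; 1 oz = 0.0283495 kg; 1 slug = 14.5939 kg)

20.7 slug × 14.5939 → 302.094 kg
132 lb × 0.453592 → 59.8741 kg
881 kg (already kg)
0.346 t × 1000 → 346 kg
Result: 302.094 + 59.8741 + 881 − 346 = 896.968 kg
In oz: 896.968 / 0.0283495 = 31639.6 oz

3.16×10⁴ oz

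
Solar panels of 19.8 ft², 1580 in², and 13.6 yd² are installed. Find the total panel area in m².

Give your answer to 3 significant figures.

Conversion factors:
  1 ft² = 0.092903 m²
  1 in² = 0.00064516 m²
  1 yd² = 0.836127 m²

19.8 ft² × 0.092903 = 1.83948 m²
1580 in² × 0.00064516 = 1.01935 m²
13.6 yd² × 0.836127 = 11.3713 m²
Sum: 1.83948 + 1.01935 + 11.3713 = 14.2301 m²

14.2 m²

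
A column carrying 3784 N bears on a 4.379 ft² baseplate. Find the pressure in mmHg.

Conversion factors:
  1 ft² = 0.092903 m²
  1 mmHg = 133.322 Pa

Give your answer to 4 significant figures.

69.77 mmHg

4.379 ft² × 0.092903 → 0.406822 m²
P = F / A = 3784 N / 0.406822 m² = 9301.37 Pa
9301.37 Pa ÷ (133.322 Pa/mmHg) = 69.7662 mmHg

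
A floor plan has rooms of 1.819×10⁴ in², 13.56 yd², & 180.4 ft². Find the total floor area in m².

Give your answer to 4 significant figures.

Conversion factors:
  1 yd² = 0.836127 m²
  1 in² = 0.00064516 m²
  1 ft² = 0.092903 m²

1.819×10⁴ in² × 0.00064516 → 11.7355 m²
13.56 yd² × 0.836127 → 11.3379 m²
180.4 ft² × 0.092903 → 16.7597 m²
Sum: 11.7355 + 11.3379 + 16.7597 = 39.8331 m²

39.83 m²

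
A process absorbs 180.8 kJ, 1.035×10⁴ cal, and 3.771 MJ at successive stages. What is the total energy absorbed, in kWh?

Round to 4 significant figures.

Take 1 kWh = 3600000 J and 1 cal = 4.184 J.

180.8 kJ × 1000 → 180800 J
1.035×10⁴ cal × 4.184 → 43304.4 J
3.771 MJ × 1000000 → 3.771×10⁶ J
Sum: 180800 + 43304.4 + 3.771×10⁶ = 3.9951×10⁶ J
In kWh: 3.9951×10⁶ / 3600000 = 1.10975 kWh

1.110 kWh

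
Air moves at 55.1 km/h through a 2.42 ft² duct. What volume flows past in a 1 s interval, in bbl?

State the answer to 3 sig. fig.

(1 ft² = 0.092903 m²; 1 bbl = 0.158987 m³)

21.6 bbl

55.1 km/h × (1/3.6) = 15.3056 m/s
2.42 ft² × 0.092903 = 0.224825 m²
V = v × A × t = 15.3056 m/s × 0.224825 m² × 1 s = 3.44108 m³
3.44108 m³ ÷ (0.158987 m³/bbl) = 21.6438 bbl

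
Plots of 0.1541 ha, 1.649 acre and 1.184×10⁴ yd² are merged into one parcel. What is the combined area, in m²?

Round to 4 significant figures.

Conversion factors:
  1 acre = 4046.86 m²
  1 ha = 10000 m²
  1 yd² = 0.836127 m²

1.811×10⁴ m²

0.1541 ha × 10000 → 1541 m²
1.649 acre × 4046.86 → 6673.27 m²
1.184×10⁴ yd² × 0.836127 → 9899.74 m²
Total: 1541 + 6673.27 + 9899.74 = 18114 m²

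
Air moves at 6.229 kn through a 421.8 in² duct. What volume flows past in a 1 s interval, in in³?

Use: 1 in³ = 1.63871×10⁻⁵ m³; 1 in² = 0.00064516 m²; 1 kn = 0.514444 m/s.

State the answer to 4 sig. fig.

5.321×10⁴ in³

6.229 kn × 0.514444 → 3.20447 m/s
421.8 in² × 0.00064516 → 0.272128 m²
V = v × A × t = 3.20447 m/s × 0.272128 m² × 1 s = 0.872026 m³
0.872026 m³ ÷ (1.63871×10⁻⁵ m³/in³) = 53214.2 in³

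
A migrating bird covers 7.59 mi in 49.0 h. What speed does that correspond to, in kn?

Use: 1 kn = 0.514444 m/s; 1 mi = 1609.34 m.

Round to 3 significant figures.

0.135 kn

7.59 mi × 1609.34 = 12214.9 m
49.0 h × 3600 = 176400 s
v = d / t = 12214.9 m / 176400 s = 0.0692455 m/s
0.0692455 m/s ÷ (0.514444 m/s/kn) = 0.134603 kn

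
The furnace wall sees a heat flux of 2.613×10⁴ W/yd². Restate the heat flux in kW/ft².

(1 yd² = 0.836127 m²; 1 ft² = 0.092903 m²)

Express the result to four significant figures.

2.903 kW/ft²

2.613×10⁴ W/yd² ÷ 0.836127 m²/yd² = 31251.2 W/m²
31251.2 W/m² ÷ 1000 W/kW × 0.092903 m²/ft² = 2.90333 kW/ft²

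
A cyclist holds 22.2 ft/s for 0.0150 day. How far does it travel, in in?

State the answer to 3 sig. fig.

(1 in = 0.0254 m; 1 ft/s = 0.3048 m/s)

3.45×10⁵ in

22.2 ft/s × 0.3048 = 6.76656 m/s
0.0150 day × 86400 = 1296 s
d = v × t = 6.76656 m/s × 1296 s = 8769.46 m
8769.46 m ÷ (0.0254 m/in) = 345254 in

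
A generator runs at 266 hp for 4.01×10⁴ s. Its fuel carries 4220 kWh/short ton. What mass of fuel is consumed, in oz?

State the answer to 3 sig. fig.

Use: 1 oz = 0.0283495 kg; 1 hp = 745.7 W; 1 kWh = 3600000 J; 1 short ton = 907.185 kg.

266 hp → 198356 W
E = P × t = 198356 × 40100 = 7.95408×10⁹ J
4220 kWh/short ton → 1.67463×10⁷ J/kg
m = E / e_s = 7.95408×10⁹ / 1.67463×10⁷ = 474.975 kg
In oz: 474.975 / 0.0283495 = 16754.3 oz

1.68×10⁴ oz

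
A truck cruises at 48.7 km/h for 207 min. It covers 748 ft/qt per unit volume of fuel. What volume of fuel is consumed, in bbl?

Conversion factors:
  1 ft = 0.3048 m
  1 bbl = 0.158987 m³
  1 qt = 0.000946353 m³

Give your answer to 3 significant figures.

48.7 km/h → 13.5278 m/s
207 min → 12420 s
d = v × t = 13.5278 × 12420 = 168015 m
748 ft/qt → 240915 m/m³
V = d / (distance per unit fuel) = 168015 / 240915 = 0.697404 m³
In bbl: 0.697404 / 0.158987 = 4.38655 bbl

4.39 bbl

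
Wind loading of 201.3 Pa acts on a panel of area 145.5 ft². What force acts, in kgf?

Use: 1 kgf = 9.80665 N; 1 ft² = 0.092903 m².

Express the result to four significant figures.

145.5 ft² × 0.092903 → 13.5174 m²
F = P × A = 201.3 Pa × 13.5174 m² = 2721.05 N
2721.05 N ÷ (9.80665 N/kgf) = 277.47 kgf

277.5 kgf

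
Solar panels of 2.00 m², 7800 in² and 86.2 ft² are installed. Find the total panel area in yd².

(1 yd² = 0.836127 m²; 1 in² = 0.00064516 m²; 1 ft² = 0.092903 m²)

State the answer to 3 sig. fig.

18.0 yd²

2.00 m² (already m²)
7800 in² × 0.00064516 → 5.03225 m²
86.2 ft² × 0.092903 → 8.00824 m²
Combined: 2 + 5.03225 + 8.00824 = 15.0405 m²
In yd²: 15.0405 / 0.836127 = 17.9883 yd²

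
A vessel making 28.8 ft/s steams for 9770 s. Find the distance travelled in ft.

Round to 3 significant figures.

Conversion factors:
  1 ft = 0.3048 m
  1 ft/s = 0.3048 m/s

28.8 ft/s × 0.3048 = 8.77824 m/s
d = v × t = 8.77824 m/s × 9770 s = 85763.4 m
85763.4 m ÷ (0.3048 m/ft) = 281376 ft

2.81×10⁵ ft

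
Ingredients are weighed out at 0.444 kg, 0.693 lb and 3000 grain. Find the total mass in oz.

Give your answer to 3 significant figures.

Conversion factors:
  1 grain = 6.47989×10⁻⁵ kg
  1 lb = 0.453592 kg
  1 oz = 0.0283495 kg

33.6 oz

0.444 kg (already kg)
0.693 lb × 0.453592 = 0.314339 kg
3000 grain × 6.47989×10⁻⁵ = 0.194397 kg
Sum: 0.444 + 0.314339 + 0.194397 = 0.952736 kg
In oz: 0.952736 / 0.0283495 = 33.6068 oz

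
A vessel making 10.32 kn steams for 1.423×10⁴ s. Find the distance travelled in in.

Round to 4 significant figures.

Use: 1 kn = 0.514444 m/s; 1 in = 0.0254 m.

10.32 kn × 0.514444 = 5.30906 m/s
d = v × t = 5.30906 m/s × 14230 s = 75547.9 m
75547.9 m ÷ (0.0254 m/in) = 2.97433×10⁶ in

2.974×10⁶ in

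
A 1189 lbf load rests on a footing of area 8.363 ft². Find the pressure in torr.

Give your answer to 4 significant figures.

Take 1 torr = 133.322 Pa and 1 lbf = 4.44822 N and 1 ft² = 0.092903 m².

51.06 torr

1189 lbf × 4.44822 = 5288.93 N
8.363 ft² × 0.092903 = 0.776948 m²
P = F / A = 5288.93 N / 0.776948 m² = 6807.32 Pa
6807.32 Pa ÷ (133.322 Pa/torr) = 51.0592 torr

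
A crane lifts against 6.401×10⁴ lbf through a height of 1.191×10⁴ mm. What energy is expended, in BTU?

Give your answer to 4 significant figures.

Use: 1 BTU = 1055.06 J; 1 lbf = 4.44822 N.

3214 BTU

6.401×10⁴ lbf × 4.44822 → 284731 N
1.191×10⁴ mm × 0.001 → 11.91 m
W = F × d = 284731 N × 11.91 m = 3.39115×10⁶ J
3.39115×10⁶ J ÷ (1055.06 J/BTU) = 3214.18 BTU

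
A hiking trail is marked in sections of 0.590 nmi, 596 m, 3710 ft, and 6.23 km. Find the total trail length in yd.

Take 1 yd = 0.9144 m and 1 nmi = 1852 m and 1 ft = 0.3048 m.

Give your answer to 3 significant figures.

9900 yd

0.590 nmi × 1852 = 1092.68 m
596 m (already m)
3710 ft × 0.3048 = 1130.81 m
6.23 km × 1000 = 6230 m
Combined: 1092.68 + 596 + 1130.81 + 6230 = 9049.49 m
In yd: 9049.49 / 0.9144 = 9896.64 yd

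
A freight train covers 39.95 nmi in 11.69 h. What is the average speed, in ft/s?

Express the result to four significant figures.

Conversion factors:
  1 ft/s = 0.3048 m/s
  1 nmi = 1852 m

39.95 nmi × 1852 → 73987.4 m
11.69 h × 3600 → 42084 s
v = d / t = 73987.4 m / 42084 s = 1.75809 m/s
1.75809 m/s ÷ (0.3048 m/s/ft/s) = 5.76801 ft/s

5.768 ft/s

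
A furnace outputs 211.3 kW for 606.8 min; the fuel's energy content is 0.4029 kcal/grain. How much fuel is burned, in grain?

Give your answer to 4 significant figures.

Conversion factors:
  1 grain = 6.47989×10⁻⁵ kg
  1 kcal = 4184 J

211.3 kW → 211300 W
606.8 min → 36408 s
E = P × t = 211300 × 36408 = 7.69301×10⁹ J
0.4029 kcal/grain → 2.60148×10⁷ J/kg
m = E / e_s = 7.69301×10⁹ / 2.60148×10⁷ = 295.717 kg
In grain: 295.717 / 6.47989×10⁻⁵ = 4.56361×10⁶ grain

4.564×10⁶ grain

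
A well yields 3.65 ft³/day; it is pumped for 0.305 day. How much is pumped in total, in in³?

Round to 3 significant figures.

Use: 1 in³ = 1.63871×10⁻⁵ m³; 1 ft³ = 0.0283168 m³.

1920 in³

3.65 ft³/day → 1.19625×10⁻⁶ m³/s
0.305 day → 26352 s
V = Q × t = 1.19625×10⁻⁶ × 26352 = 0.0315236 m³
In in³: 0.0315236 / 1.63871×10⁻⁵ = 1923.68 in³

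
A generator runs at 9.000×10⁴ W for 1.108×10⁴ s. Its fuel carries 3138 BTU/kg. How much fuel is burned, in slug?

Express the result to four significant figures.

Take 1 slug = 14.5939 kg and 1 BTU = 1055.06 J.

20.64 slug

E = P × t = 90000 × 11080 = 9.972×10⁸ J
3138 BTU/kg → 3.31078×10⁶ J/kg
m = E / e_s = 9.972×10⁸ / 3.31078×10⁶ = 301.198 kg
In slug: 301.198 / 14.5939 = 20.6386 slug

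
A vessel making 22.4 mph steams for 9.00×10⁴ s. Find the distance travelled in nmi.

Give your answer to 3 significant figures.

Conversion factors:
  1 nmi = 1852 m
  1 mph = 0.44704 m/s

487 nmi

22.4 mph × 0.44704 → 10.0137 m/s
d = v × t = 10.0137 m/s × 90000 s = 901233 m
901233 m ÷ (1852 m/nmi) = 486.627 nmi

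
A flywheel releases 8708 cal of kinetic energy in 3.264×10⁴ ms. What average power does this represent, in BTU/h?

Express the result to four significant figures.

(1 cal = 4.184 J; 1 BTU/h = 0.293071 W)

3809 BTU/h

8708 cal × 4.184 → 36434.3 J
3.264×10⁴ ms × 0.001 → 32.64 s
P = E / t = 36434.3 J / 32.64 s = 1116.25 W
1116.25 W ÷ (0.293071 W/BTU/h) = 3808.8 BTU/h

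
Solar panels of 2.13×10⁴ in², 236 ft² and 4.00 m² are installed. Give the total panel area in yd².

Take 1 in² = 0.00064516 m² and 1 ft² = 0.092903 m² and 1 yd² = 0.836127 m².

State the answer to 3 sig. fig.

2.13×10⁴ in² × 0.00064516 = 13.7419 m²
236 ft² × 0.092903 = 21.9251 m²
4.00 m² (already m²)
Total: 13.7419 + 21.9251 + 4 = 39.667 m²
In yd²: 39.667 / 0.836127 = 47.4414 yd²

47.4 yd²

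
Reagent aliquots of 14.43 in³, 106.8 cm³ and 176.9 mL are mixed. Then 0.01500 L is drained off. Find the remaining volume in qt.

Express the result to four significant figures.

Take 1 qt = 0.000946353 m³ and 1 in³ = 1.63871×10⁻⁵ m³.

14.43 in³ × 1.63871×10⁻⁵ → 2.36466×10⁻⁴ m³
106.8 cm³ × 10⁻⁶ → 1.068×10⁻⁴ m³
176.9 mL × 10⁻⁶ → 1.769×10⁻⁴ m³
0.01500 L × 0.001 → 1.5×10⁻⁵ m³
Result: 2.36466×10⁻⁴ + 1.068×10⁻⁴ + 1.769×10⁻⁴ − 1.5×10⁻⁵ = 5.05166×10⁻⁴ m³
In qt: 5.05166×10⁻⁴ / 0.000946353 = 0.533803 qt

0.5338 qt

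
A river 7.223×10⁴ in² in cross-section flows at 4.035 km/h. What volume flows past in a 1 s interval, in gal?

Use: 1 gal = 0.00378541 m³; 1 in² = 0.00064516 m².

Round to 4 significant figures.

1.380×10⁴ gal

4.035 km/h × (1/3.6) → 1.12083 m/s
7.223×10⁴ in² × 0.00064516 → 46.5999 m²
V = v × A × t = 1.12083 m/s × 46.5999 m² × 1 s = 52.2306 m³
52.2306 m³ ÷ (0.00378541 m³/gal) = 13797.9 gal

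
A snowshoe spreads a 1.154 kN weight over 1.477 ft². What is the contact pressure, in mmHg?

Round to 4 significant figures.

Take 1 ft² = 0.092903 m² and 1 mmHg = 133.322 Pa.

1.154 kN × 1000 → 1154 N
1.477 ft² × 0.092903 → 0.137218 m²
P = F / A = 1154 N / 0.137218 m² = 8409.98 Pa
8409.98 Pa ÷ (133.322 Pa/mmHg) = 63.0802 mmHg

63.08 mmHg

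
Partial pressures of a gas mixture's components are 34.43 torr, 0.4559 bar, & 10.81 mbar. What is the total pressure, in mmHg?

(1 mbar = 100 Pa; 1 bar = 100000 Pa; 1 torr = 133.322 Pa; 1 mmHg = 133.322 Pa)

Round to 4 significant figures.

384.5 mmHg

34.43 torr × 133.322 → 4590.28 Pa
0.4559 bar × 100000 → 45590 Pa
10.81 mbar × 100 → 1081 Pa
Sum: 4590.28 + 45590 + 1081 = 51261.3 Pa
In mmHg: 51261.3 / 133.322 = 384.492 mmHg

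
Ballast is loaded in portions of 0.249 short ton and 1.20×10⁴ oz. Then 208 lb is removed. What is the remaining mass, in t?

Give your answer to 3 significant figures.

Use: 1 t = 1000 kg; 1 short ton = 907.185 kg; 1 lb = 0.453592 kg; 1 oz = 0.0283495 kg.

0.249 short ton × 907.185 → 225.889 kg
1.20×10⁴ oz × 0.0283495 → 340.194 kg
208 lb × 0.453592 → 94.3471 kg
Net: 225.889 + 340.194 − 94.3471 = 471.736 kg
In t: 471.736 / 1000 = 0.471736 t

0.472 t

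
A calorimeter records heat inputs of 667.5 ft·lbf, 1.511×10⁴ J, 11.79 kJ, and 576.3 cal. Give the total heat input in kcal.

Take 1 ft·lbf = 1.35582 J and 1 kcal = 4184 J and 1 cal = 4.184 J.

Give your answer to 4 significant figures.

7.222 kcal

667.5 ft·lbf × 1.35582 = 905.01 J
1.511×10⁴ J (already J)
11.79 kJ × 1000 = 11790 J
576.3 cal × 4.184 = 2411.24 J
Sum: 905.01 + 15110 + 11790 + 2411.24 = 30216.2 J
In kcal: 30216.2 / 4184 = 7.22185 kcal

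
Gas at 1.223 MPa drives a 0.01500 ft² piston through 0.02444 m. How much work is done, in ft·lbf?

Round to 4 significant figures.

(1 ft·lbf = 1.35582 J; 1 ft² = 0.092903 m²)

30.72 ft·lbf

1.223 MPa → 1.223×10⁶ Pa
0.01500 ft² → 0.00139354 m²
F = P × A = 1.223×10⁶ × 0.00139354 = 1704.3 N
W = F × d = 1704.3 × 0.02444 = 41.6531 J
In ft·lbf: 41.6531 / 1.35582 = 30.7217 ft·lbf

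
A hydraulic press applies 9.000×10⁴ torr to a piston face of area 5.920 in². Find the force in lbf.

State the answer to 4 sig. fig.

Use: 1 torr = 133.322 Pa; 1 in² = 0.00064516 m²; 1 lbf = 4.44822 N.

9.000×10⁴ torr × 133.322 = 1.1999×10⁷ Pa
5.920 in² × 0.00064516 = 0.00381935 m²
F = P × A = 1.1999×10⁷ Pa × 0.00381935 m² = 45828.4 N
45828.4 N ÷ (4.44822 N/lbf) = 10302.6 lbf

1.030×10⁴ lbf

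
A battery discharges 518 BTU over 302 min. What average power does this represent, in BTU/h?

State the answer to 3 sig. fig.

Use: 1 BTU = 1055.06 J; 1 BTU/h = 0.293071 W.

518 BTU × 1055.06 = 546521 J
302 min × 60 = 18120 s
P = E / t = 546521 J / 18120 s = 30.1612 W
30.1612 W ÷ (0.293071 W/BTU/h) = 102.914 BTU/h

103 BTU/h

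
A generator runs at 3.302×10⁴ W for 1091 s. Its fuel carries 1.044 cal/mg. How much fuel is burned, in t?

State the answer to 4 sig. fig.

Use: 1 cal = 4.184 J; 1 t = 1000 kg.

0.008247 t

E = P × t = 33020 × 1091 = 3.60248×10⁷ J
1.044 cal/mg → 4.3681×10⁶ J/kg
m = E / e_s = 3.60248×10⁷ / 4.3681×10⁶ = 8.24725 kg
In t: 8.24725 / 1000 = 0.00824725 t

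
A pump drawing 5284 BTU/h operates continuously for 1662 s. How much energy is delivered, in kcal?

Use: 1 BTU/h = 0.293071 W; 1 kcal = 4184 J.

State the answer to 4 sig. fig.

5284 BTU/h × 0.293071 → 1548.59 W
E = P × t = 1548.59 W × 1662 s = 2.57376×10⁶ J
2.57376×10⁶ J ÷ (4184 J/kcal) = 615.143 kcal

615.1 kcal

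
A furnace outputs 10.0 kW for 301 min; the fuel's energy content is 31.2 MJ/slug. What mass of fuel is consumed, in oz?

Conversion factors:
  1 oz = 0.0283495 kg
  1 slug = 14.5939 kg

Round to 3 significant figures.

2980 oz

10.0 kW → 10000 W
301 min → 18060 s
E = P × t = 10000 × 18060 = 1.806×10⁸ J
31.2 MJ/slug → 2.13788×10⁶ J/kg
m = E / e_s = 1.806×10⁸ / 2.13788×10⁶ = 84.4762 kg
In oz: 84.4762 / 0.0283495 = 2979.81 oz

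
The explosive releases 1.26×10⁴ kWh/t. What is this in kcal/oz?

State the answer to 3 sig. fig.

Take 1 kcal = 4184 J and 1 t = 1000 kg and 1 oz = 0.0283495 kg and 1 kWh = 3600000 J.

1.26×10⁴ kWh/t × 3600000 J/kWh ÷ 1000 kg/t = 4.536×10⁷ J/kg
4.536×10⁷ J/kg ÷ 4184 J/kcal × 0.0283495 kg/oz = 307.345 kcal/oz

307 kcal/oz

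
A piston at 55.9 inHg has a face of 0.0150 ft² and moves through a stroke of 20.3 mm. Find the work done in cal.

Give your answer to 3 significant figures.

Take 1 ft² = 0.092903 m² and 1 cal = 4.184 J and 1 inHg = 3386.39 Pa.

55.9 inHg → 189299 Pa
0.0150 ft² → 0.00139354 m²
F = P × A = 189299 × 0.00139354 = 263.796 N
20.3 mm → 0.0203 m
W = F × d = 263.796 × 0.0203 = 5.35506 J
In cal: 5.35506 / 4.184 = 1.27989 cal

1.28 cal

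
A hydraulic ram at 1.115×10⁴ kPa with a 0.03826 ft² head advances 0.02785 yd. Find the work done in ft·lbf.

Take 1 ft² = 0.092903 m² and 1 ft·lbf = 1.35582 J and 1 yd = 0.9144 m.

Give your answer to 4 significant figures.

744.4 ft·lbf

1.115×10⁴ kPa → 1.115×10⁷ Pa
0.03826 ft² → 0.00355447 m²
F = P × A = 1.115×10⁷ × 0.00355447 = 39632.3 N
0.02785 yd → 0.025466 m
W = F × d = 39632.3 × 0.025466 = 1009.28 J
In ft·lbf: 1009.28 / 1.35582 = 744.406 ft·lbf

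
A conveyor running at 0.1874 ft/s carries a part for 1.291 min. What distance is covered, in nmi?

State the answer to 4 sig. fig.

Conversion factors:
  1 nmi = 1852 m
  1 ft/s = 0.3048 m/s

0.002389 nmi

0.1874 ft/s × 0.3048 → 0.0571195 m/s
1.291 min × 60 → 77.46 s
d = v × t = 0.0571195 m/s × 77.46 s = 4.42448 m
4.42448 m ÷ (1852 m/nmi) = 0.00238903 nmi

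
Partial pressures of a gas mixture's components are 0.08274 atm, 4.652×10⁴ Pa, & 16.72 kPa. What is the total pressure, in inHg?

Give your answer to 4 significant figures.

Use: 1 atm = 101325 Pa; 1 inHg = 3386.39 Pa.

21.15 inHg

0.08274 atm × 101325 → 8383.63 Pa
4.652×10⁴ Pa (already Pa)
16.72 kPa × 1000 → 16720 Pa
Total: 8383.63 + 46520 + 16720 = 71623.6 Pa
In inHg: 71623.6 / 3386.39 = 21.1504 inHg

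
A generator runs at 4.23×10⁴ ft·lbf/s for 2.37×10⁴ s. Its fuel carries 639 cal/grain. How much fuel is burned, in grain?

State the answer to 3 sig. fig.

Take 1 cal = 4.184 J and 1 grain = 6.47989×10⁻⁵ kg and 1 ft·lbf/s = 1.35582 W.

4.23×10⁴ ft·lbf/s → 57351.2 W
E = P × t = 57351.2 × 23700 = 1.35922×10⁹ J
639 cal/grain → 4.12596×10⁷ J/kg
m = E / e_s = 1.35922×10⁹ / 4.12596×10⁷ = 32.9431 kg
In grain: 32.9431 / 6.47989×10⁻⁵ = 508390 grain

5.08×10⁵ grain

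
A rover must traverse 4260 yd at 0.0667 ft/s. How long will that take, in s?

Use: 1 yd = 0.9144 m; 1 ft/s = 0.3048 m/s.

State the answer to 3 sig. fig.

4260 yd × 0.9144 → 3895.34 m
0.0667 ft/s × 0.3048 → 0.0203302 m/s
t = d / v = 3895.34 m / 0.0203302 m/s = 191604 s

1.92×10⁵ s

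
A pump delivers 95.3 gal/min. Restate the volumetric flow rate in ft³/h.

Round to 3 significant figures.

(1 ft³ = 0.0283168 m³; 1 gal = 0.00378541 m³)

95.3 gal/min × 0.00378541 m³/gal ÷ 60 s/min = 0.00601249 m³/s
0.00601249 m³/s ÷ 0.0283168 m³/ft³ × 3600 s/h = 764.386 ft³/h

764 ft³/h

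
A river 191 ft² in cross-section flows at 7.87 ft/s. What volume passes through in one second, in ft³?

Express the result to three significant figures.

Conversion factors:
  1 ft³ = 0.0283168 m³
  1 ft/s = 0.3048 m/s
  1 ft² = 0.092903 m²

7.87 ft/s × 0.3048 = 2.39878 m/s
191 ft² × 0.092903 = 17.7445 m²
V = v × A × t = 2.39878 m/s × 17.7445 m² × 1 s = 42.5652 m³
42.5652 m³ ÷ (0.0283168 m³/ft³) = 1503.18 ft³

1500 ft³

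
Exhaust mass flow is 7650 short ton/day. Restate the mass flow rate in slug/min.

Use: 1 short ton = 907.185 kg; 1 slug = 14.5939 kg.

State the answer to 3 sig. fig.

7650 short ton/day × 907.185 kg/short ton ÷ 86400 s/day = 80.3237 kg/s
80.3237 kg/s ÷ 14.5939 kg/slug × 60 s/min = 330.235 slug/min

330 slug/min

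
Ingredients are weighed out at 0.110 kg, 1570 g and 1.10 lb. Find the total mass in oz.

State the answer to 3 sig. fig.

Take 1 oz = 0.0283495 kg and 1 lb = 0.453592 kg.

0.110 kg (already kg)
1570 g × 0.001 = 1.57 kg
1.10 lb × 0.453592 = 0.498951 kg
Total: 0.11 + 1.57 + 0.498951 = 2.17895 kg
In oz: 2.17895 / 0.0283495 = 76.8603 oz

76.9 oz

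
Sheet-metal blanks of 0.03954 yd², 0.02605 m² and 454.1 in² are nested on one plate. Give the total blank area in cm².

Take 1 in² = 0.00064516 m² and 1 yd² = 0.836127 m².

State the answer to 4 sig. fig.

3521 cm²

0.03954 yd² × 0.836127 = 0.0330605 m²
0.02605 m² (already m²)
454.1 in² × 0.00064516 = 0.292967 m²
Combined: 0.0330605 + 0.02605 + 0.292967 = 0.352078 m²
In cm²: 0.352078 / 0.0001 = 3520.78 cm²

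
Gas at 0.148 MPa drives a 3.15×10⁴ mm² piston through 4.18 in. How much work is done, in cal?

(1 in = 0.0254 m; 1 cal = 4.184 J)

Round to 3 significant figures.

118 cal

0.148 MPa → 148000 Pa
3.15×10⁴ mm² → 0.0315 m²
F = P × A = 148000 × 0.0315 = 4662 N
4.18 in → 0.106172 m
W = F × d = 4662 × 0.106172 = 494.974 J
In cal: 494.974 / 4.184 = 118.302 cal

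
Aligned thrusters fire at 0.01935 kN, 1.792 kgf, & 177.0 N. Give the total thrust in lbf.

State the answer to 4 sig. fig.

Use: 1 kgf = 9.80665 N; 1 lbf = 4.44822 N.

48.09 lbf

0.01935 kN × 1000 = 19.35 N
1.792 kgf × 9.80665 = 17.5735 N
177.0 N (already N)
Combined: 19.35 + 17.5735 + 177 = 213.924 N
In lbf: 213.924 / 4.44822 = 48.092 lbf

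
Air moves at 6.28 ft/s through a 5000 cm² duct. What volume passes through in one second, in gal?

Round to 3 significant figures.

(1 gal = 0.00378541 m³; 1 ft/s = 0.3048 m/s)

6.28 ft/s × 0.3048 → 1.91414 m/s
5000 cm² × 0.0001 → 0.5 m²
V = v × A × t = 1.91414 m/s × 0.5 m² × 1 s = 0.95707 m³
0.95707 m³ ÷ (0.00378541 m³/gal) = 252.831 gal

253 gal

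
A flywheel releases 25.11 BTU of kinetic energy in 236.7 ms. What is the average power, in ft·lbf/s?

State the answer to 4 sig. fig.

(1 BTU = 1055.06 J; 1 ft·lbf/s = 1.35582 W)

8.255×10⁴ ft·lbf/s

25.11 BTU × 1055.06 → 26492.6 J
236.7 ms × 0.001 → 0.2367 s
P = E / t = 26492.6 J / 0.2367 s = 111925 W
111925 W ÷ (1.35582 W/ft·lbf/s) = 82551.5 ft·lbf/s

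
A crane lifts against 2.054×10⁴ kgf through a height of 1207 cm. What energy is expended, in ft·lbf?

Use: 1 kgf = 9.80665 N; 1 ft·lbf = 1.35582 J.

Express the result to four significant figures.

1.793×10⁶ ft·lbf

2.054×10⁴ kgf × 9.80665 → 201429 N
1207 cm × 0.01 → 12.07 m
W = F × d = 201429 N × 12.07 m = 2.43125×10⁶ J
2.43125×10⁶ J ÷ (1.35582 J/ft·lbf) = 1.7932×10⁶ ft·lbf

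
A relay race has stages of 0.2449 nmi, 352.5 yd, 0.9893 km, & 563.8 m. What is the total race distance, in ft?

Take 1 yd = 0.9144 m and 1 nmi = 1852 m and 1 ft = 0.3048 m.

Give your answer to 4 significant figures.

0.2449 nmi × 1852 → 453.555 m
352.5 yd × 0.9144 → 322.326 m
0.9893 km × 1000 → 989.3 m
563.8 m (already m)
Sum: 453.555 + 322.326 + 989.3 + 563.8 = 2328.98 m
In ft: 2328.98 / 0.3048 = 7641.01 ft

7641 ft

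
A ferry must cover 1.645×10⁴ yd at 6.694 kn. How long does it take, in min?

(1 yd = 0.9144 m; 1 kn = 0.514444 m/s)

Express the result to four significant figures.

72.80 min

1.645×10⁴ yd × 0.9144 → 15041.9 m
6.694 kn × 0.514444 → 3.44369 m/s
t = d / v = 15041.9 m / 3.44369 m/s = 4367.96 s
4367.96 s ÷ (60 s/min) = 72.7993 min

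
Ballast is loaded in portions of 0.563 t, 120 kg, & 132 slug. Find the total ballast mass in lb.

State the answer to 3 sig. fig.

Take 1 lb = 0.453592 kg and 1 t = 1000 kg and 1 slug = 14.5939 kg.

5750 lb

0.563 t × 1000 = 563 kg
120 kg (already kg)
132 slug × 14.5939 = 1926.39 kg
Total: 563 + 120 + 1926.39 = 2609.39 kg
In lb: 2609.39 / 0.453592 = 5752.72 lb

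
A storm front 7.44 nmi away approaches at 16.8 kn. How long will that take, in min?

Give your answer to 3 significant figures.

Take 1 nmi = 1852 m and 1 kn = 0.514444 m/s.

26.6 min

7.44 nmi × 1852 → 13778.9 m
16.8 kn × 0.514444 → 8.64266 m/s
t = d / v = 13778.9 m / 8.64266 m/s = 1594.29 s
1594.29 s ÷ (60 s/min) = 26.5715 min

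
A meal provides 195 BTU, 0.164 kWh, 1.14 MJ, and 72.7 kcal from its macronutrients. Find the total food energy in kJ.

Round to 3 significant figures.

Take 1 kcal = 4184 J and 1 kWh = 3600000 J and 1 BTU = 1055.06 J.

2240 kJ

195 BTU × 1055.06 = 205737 J
0.164 kWh × 3600000 = 590400 J
1.14 MJ × 1000000 = 1.14×10⁶ J
72.7 kcal × 4184 = 304177 J
Sum: 205737 + 590400 + 1.14×10⁶ + 304177 = 2.24031×10⁶ J
In kJ: 2.24031×10⁶ / 1000 = 2240.31 kJ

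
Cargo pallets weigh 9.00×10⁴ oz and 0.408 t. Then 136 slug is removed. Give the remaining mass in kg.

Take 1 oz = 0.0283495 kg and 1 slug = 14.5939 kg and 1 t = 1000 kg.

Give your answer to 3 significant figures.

9.00×10⁴ oz × 0.0283495 = 2551.46 kg
0.408 t × 1000 = 408 kg
136 slug × 14.5939 = 1984.77 kg
Sum: 2551.46 + 408 − 1984.77 = 974.69 kg

975 kg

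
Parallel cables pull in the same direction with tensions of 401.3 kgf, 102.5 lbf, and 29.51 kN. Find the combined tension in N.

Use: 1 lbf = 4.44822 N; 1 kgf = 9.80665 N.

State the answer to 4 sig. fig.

3.390×10⁴ N

401.3 kgf × 9.80665 = 3935.41 N
102.5 lbf × 4.44822 = 455.943 N
29.51 kN × 1000 = 29510 N
Sum: 3935.41 + 455.943 + 29510 = 33901.4 N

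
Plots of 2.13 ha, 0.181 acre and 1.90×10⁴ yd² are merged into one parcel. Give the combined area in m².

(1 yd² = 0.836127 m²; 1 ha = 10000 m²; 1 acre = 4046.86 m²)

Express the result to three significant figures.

3.79×10⁴ m²

2.13 ha × 10000 = 21300 m²
0.181 acre × 4046.86 = 732.482 m²
1.90×10⁴ yd² × 0.836127 = 15886.4 m²
Combined: 21300 + 732.482 + 15886.4 = 37918.9 m²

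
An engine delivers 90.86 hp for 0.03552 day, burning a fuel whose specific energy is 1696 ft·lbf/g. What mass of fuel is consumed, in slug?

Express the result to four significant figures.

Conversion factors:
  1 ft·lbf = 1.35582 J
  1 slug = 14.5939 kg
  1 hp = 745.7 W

90.86 hp → 67754.3 W
0.03552 day → 3068.93 s
E = P × t = 67754.3 × 3068.93 = 2.07933×10⁸ J
1696 ft·lbf/g → 2.29947×10⁶ J/kg
m = E / e_s = 2.07933×10⁸ / 2.29947×10⁶ = 90.4265 kg
In slug: 90.4265 / 14.5939 = 6.19618 slug

6.196 slug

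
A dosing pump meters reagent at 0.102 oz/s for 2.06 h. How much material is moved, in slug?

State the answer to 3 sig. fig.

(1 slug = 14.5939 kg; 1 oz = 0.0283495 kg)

0.102 oz/s → 0.00289165 kg/s
2.06 h → 7416 s
m = ṁ × t = 0.00289165 × 7416 = 21.4445 kg
In slug: 21.4445 / 14.5939 = 1.46942 slug

1.47 slug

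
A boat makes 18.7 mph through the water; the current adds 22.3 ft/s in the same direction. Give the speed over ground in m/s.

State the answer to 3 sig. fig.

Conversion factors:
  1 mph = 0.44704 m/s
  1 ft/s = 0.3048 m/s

18.7 mph × 0.44704 = 8.35965 m/s
22.3 ft/s × 0.3048 = 6.79704 m/s
Total: 8.35965 + 6.79704 = 15.1567 m/s

15.2 m/s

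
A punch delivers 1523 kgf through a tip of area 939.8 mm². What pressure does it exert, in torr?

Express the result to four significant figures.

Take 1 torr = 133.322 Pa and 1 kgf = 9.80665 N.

1.192×10⁵ torr

1523 kgf × 9.80665 = 14935.5 N
939.8 mm² × 10⁻⁶ = 9.398×10⁻⁴ m²
P = F / A = 14935.5 N / 9.398×10⁻⁴ m² = 1.58922×10⁷ Pa
1.58922×10⁷ Pa ÷ (133.322 Pa/torr) = 119202 torr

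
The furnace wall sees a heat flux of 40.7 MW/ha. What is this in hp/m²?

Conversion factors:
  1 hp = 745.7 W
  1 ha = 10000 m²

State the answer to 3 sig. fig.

40.7 MW/ha × 1000000 W/MW ÷ 10000 m²/ha = 4070 W/m²
4070 W/m² ÷ 745.7 W/hp = 5.45796 hp/m²

5.46 hp/m²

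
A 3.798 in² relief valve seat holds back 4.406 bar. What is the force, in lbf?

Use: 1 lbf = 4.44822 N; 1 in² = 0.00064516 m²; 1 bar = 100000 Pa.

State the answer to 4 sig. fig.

242.7 lbf

4.406 bar × 100000 = 440600 Pa
3.798 in² × 0.00064516 = 0.00245032 m²
F = P × A = 440600 Pa × 0.00245032 m² = 1079.61 N
1079.61 N ÷ (4.44822 N/lbf) = 242.706 lbf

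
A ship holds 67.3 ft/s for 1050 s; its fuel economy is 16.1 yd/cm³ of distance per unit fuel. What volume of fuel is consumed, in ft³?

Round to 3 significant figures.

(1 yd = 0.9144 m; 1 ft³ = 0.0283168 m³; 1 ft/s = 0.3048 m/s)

0.0517 ft³

67.3 ft/s → 20.513 m/s
d = v × t = 20.513 × 1050 = 21538.6 m
16.1 yd/cm³ → 1.47218×10⁷ m/m³
V = d / (distance per unit fuel) = 21538.6 / 1.47218×10⁷ = 0.00146304 m³
In ft³: 0.00146304 / 0.0283168 = 0.0516669 ft³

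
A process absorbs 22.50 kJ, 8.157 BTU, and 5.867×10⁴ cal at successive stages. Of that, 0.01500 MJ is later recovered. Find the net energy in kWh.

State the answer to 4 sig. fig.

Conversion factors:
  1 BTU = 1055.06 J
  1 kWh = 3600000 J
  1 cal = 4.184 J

0.07266 kWh

22.50 kJ × 1000 → 22500 J
8.157 BTU × 1055.06 → 8606.12 J
5.867×10⁴ cal × 4.184 → 245475 J
0.01500 MJ × 1000000 → 15000 J
Result: 22500 + 8606.12 + 245475 − 15000 = 261581 J
In kWh: 261581 / 3600000 = 0.0726614 kWh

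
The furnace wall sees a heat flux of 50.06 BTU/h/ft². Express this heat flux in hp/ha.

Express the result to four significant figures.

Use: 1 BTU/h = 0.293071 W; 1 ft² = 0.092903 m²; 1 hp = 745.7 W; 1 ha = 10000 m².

2118 hp/ha

50.06 BTU/h/ft² × 0.293071 W/BTU/h ÷ 0.092903 m²/ft² = 157.919 W/m²
157.919 W/m² ÷ 745.7 W/hp × 10000 m²/ha = 2117.73 hp/ha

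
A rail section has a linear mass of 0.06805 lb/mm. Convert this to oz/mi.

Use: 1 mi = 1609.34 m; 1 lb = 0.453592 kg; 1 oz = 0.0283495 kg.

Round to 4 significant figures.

1.752×10⁶ oz/mi

0.06805 lb/mm × 0.453592 kg/lb ÷ 0.001 m/mm = 30.8669 kg/m
30.8669 kg/m ÷ 0.0283495 kg/oz × 1609.34 m/mi = 1.75225×10⁶ oz/mi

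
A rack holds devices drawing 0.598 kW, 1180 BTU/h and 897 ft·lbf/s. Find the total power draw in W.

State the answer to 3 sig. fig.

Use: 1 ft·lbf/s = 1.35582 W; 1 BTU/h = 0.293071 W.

2160 W

0.598 kW × 1000 → 598 W
1180 BTU/h × 0.293071 → 345.824 W
897 ft·lbf/s × 1.35582 → 1216.17 W
Total: 598 + 345.824 + 1216.17 = 2159.99 W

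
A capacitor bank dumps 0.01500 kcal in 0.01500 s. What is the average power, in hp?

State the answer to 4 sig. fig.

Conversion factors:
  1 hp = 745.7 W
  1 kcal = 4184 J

0.01500 kcal × 4184 = 62.76 J
P = E / t = 62.76 J / 0.015 s = 4184 W
4184 W ÷ (745.7 W/hp) = 5.61084 hp

5.611 hp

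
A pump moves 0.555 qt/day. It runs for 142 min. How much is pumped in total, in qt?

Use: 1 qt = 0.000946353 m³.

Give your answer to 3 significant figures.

0.555 qt/day → 6.079×10⁻⁹ m³/s
142 min → 8520 s
V = Q × t = 6.079×10⁻⁹ × 8520 = 5.17931×10⁻⁵ m³
In qt: 5.17931×10⁻⁵ / 0.000946353 = 0.0547292 qt

0.0547 qt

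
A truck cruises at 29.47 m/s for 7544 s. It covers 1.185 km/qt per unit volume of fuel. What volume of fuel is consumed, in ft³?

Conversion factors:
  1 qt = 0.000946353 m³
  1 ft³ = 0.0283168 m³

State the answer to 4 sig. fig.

6.270 ft³

d = v × t = 29.47 × 7544 = 222322 m
1.185 km/qt → 1.25218×10⁶ m/m³
V = d / (distance per unit fuel) = 222322 / 1.25218×10⁶ = 0.177548 m³
In ft³: 0.177548 / 0.0283168 = 6.27006 ft³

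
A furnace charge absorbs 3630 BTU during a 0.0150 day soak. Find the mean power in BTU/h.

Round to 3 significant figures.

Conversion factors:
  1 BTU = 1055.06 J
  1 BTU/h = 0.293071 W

1.01×10⁴ BTU/h

3630 BTU × 1055.06 = 3.82987×10⁶ J
0.0150 day × 86400 = 1296 s
P = E / t = 3.82987×10⁶ J / 1296 s = 2955.15 W
2955.15 W ÷ (0.293071 W/BTU/h) = 10083.4 BTU/h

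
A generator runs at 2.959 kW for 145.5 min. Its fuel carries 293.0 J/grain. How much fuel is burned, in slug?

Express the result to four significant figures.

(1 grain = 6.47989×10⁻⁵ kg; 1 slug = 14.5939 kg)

2.959 kW → 2959 W
145.5 min → 8730 s
E = P × t = 2959 × 8730 = 2.58321×10⁷ J
293.0 J/grain → 4.52168×10⁶ J/kg
m = E / e_s = 2.58321×10⁷ / 4.52168×10⁶ = 5.71294 kg
In slug: 5.71294 / 14.5939 = 0.391461 slug

0.3915 slug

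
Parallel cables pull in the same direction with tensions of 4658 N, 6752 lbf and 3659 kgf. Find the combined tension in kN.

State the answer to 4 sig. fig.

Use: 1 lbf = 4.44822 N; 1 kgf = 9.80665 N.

70.57 kN

4658 N (already N)
6752 lbf × 4.44822 → 30034.4 N
3659 kgf × 9.80665 → 35882.5 N
Total: 4658 + 30034.4 + 35882.5 = 70574.9 N
In kN: 70574.9 / 1000 = 70.5749 kN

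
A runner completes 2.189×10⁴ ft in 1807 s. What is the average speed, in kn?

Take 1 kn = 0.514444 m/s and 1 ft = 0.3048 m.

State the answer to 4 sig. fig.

2.189×10⁴ ft × 0.3048 → 6672.07 m
v = d / t = 6672.07 m / 1807 s = 3.69235 m/s
3.69235 m/s ÷ (0.514444 m/s/kn) = 7.17736 kn

7.177 kn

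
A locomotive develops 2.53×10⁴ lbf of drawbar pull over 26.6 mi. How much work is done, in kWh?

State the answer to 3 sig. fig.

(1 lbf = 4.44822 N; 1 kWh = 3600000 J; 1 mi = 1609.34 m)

2.53×10⁴ lbf × 4.44822 = 112540 N
26.6 mi × 1609.34 = 42808.4 m
W = F × d = 112540 N × 42808.4 m = 4.81766×10⁹ J
4.81766×10⁹ J ÷ (3600000 J/kWh) = 1338.24 kWh

1340 kWh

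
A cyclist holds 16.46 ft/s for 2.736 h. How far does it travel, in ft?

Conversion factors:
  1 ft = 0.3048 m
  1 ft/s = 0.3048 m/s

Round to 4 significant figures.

16.46 ft/s × 0.3048 = 5.01701 m/s
2.736 h × 3600 = 9849.6 s
d = v × t = 5.01701 m/s × 9849.6 s = 49415.5 m
49415.5 m ÷ (0.3048 m/ft) = 162124 ft

1.621×10⁵ ft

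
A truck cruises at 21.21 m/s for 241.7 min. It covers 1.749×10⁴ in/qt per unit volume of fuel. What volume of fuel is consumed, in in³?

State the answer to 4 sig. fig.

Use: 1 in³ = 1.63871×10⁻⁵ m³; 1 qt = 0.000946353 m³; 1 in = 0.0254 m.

3.998×10⁴ in³

241.7 min → 14502 s
d = v × t = 21.21 × 14502 = 307587 m
1.749×10⁴ in/qt → 469429 m/m³
V = d / (distance per unit fuel) = 307587 / 469429 = 0.655236 m³
In in³: 0.655236 / 1.63871×10⁻⁵ = 39984.9 in³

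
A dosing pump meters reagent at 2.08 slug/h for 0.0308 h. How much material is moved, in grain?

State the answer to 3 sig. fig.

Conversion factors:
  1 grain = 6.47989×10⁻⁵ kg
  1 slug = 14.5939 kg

1.44×10⁴ grain

2.08 slug/h → 0.00843203 kg/s
0.0308 h → 110.88 s
m = ṁ × t = 0.00843203 × 110.88 = 0.934943 kg
In grain: 0.934943 / 6.47989×10⁻⁵ = 14428.4 grain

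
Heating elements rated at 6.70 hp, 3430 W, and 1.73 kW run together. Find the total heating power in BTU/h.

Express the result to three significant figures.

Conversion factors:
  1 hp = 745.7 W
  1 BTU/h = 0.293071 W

6.70 hp × 745.7 → 4996.19 W
3430 W (already W)
1.73 kW × 1000 → 1730 W
Total: 4996.19 + 3430 + 1730 = 10156.2 W
In BTU/h: 10156.2 / 0.293071 = 34654.4 BTU/h

3.47×10⁴ BTU/h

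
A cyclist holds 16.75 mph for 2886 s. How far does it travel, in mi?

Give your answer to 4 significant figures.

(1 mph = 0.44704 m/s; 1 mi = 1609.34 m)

16.75 mph × 0.44704 = 7.48792 m/s
d = v × t = 7.48792 m/s × 2886 s = 21610.1 m
21610.1 m ÷ (1609.34 m/mi) = 13.4279 mi

13.43 mi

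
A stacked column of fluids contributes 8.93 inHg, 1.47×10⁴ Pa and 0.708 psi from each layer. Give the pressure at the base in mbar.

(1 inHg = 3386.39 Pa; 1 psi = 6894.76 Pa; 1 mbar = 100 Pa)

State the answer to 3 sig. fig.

8.93 inHg × 3386.39 = 30240.5 Pa
1.47×10⁴ Pa (already Pa)
0.708 psi × 6894.76 = 4881.49 Pa
Total: 30240.5 + 14700 + 4881.49 = 49822 Pa
In mbar: 49822 / 100 = 498.22 mbar

498 mbar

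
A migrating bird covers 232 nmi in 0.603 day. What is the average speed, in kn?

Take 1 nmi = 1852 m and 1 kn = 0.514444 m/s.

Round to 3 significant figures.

232 nmi × 1852 → 429664 m
0.603 day × 86400 → 52099.2 s
v = d / t = 429664 m / 52099.2 s = 8.24704 m/s
8.24704 m/s ÷ (0.514444 m/s/kn) = 16.031 kn

16.0 kn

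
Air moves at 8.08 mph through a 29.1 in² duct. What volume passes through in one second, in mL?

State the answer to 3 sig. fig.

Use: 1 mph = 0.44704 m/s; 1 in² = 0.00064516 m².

8.08 mph × 0.44704 → 3.61208 m/s
29.1 in² × 0.00064516 → 0.0187742 m²
V = v × A × t = 3.61208 m/s × 0.0187742 m² × 1 s = 0.0678139 m³
0.0678139 m³ ÷ (10⁻⁶ m³/mL) = 67813.9 mL

6.78×10⁴ mL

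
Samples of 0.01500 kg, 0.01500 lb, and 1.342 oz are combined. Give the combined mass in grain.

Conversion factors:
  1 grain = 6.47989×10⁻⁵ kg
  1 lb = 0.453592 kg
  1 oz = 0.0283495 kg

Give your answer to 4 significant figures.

923.6 grain

0.01500 kg (already kg)
0.01500 lb × 0.453592 → 0.00680388 kg
1.342 oz × 0.0283495 → 0.038045 kg
Total: 0.015 + 0.00680388 + 0.038045 = 0.0598489 kg
In grain: 0.0598489 / 6.47989×10⁻⁵ = 923.61 grain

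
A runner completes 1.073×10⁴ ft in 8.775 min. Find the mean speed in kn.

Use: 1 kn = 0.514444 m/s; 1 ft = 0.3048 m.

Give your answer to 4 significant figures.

1.073×10⁴ ft × 0.3048 = 3270.5 m
8.775 min × 60 = 526.5 s
v = d / t = 3270.5 m / 526.5 s = 6.21178 m/s
6.21178 m/s ÷ (0.514444 m/s/kn) = 12.0747 kn

12.07 kn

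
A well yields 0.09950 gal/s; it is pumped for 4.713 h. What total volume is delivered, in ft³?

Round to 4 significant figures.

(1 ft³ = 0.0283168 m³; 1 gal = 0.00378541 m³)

225.7 ft³

0.09950 gal/s → 3.76648×10⁻⁴ m³/s
4.713 h → 16966.8 s
V = Q × t = 3.76648×10⁻⁴ × 16966.8 = 6.39051 m³
In ft³: 6.39051 / 0.0283168 = 225.679 ft³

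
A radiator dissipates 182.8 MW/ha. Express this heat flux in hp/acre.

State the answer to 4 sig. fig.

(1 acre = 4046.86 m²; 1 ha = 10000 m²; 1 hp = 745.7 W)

182.8 MW/ha × 1000000 W/MW ÷ 10000 m²/ha = 18280 W/m²
18280 W/m² ÷ 745.7 W/hp × 4046.86 m²/acre = 99204.2 hp/acre

9.920×10⁴ hp/acre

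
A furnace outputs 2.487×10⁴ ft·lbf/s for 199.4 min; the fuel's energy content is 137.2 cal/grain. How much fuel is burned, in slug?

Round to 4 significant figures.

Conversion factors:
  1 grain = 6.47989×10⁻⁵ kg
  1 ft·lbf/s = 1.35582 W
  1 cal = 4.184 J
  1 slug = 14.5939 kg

3.120 slug

2.487×10⁴ ft·lbf/s → 33719.2 W
199.4 min → 11964 s
E = P × t = 33719.2 × 11964 = 4.03417×10⁸ J
137.2 cal/grain → 8.85887×10⁶ J/kg
m = E / e_s = 4.03417×10⁸ / 8.85887×10⁶ = 45.5382 kg
In slug: 45.5382 / 14.5939 = 3.12036 slug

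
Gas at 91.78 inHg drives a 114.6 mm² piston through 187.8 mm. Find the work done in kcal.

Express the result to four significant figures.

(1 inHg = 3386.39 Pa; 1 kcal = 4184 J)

91.78 inHg → 310803 Pa
114.6 mm² → 1.146×10⁻⁴ m²
F = P × A = 310803 × 1.146×10⁻⁴ = 35.618 N
187.8 mm → 0.1878 m
W = F × d = 35.618 × 0.1878 = 6.68906 J
In kcal: 6.68906 / 4184 = 0.00159872 kcal

0.001599 kcal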